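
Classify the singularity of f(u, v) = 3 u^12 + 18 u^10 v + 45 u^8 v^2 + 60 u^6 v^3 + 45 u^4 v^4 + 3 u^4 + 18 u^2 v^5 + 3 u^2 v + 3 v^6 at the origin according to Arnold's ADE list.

D7

The Hessian of f at 0 has rank 0. Corank 2; j^3 = 3*u^2*v has shape L^2 M (L != M), so D-series; mu = 7 gives D_7.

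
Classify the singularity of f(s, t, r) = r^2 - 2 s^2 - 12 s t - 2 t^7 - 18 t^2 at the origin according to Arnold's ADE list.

A_{6}

The Hessian of f at 0 is [[-4, -12, 0], [-12, -36, 0], [0, 0, 2]] with rank 2, so corank 1. A Groebner basis of the Jacobian ideal J(f) in C{s,t,r} is {t^6, s + 3*t, r}; counting standard monomials gives mu = 6. Corank 1: A-series; mu = 6 gives A_6.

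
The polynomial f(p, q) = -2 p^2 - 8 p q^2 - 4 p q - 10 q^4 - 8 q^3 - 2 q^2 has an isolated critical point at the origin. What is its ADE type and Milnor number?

The Hessian of f at 0 has rank 1. Corank 1: A-series; mu = 3 gives A_3.

Type A3, Milnor number mu = 3.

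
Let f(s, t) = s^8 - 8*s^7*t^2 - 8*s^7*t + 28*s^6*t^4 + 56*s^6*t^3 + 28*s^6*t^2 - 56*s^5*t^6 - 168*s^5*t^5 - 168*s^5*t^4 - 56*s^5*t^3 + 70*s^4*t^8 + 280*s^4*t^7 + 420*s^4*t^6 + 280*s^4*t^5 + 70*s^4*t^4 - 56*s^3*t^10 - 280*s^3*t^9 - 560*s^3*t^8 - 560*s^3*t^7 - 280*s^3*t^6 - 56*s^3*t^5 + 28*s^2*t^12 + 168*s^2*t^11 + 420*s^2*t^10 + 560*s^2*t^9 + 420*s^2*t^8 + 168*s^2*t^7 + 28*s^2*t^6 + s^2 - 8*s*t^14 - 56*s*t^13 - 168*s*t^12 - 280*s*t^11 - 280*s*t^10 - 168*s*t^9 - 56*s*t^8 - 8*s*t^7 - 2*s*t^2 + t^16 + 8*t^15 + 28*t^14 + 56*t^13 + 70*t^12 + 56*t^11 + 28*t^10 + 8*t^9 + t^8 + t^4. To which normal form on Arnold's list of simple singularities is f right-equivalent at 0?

The Hessian of f at 0 has rank 1. Corank 1: A-series; mu = 7 gives A_7.

A_{7}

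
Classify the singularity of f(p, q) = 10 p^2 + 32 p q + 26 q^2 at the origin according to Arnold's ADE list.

A1

The Hessian of f at 0 has rank 2. Corank 0: nondegenerate Morse point, so A_1.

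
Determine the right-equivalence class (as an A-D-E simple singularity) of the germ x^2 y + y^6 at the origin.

D_{7}

The Hessian of f at 0 has rank 0. Corank 2; j^3 = x^2*y has shape L^2 M (L != M), so D-series; mu = 7 gives D_7.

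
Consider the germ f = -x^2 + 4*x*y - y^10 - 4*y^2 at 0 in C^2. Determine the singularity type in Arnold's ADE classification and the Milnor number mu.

Type A_9, Milnor number mu = 9.

The Hessian of f at 0 is [[-2, 4], [4, -8]] with rank 1, so corank 1. A Groebner basis of the Jacobian ideal J(f) in C{x,y} is {y^9, x - 2*y}; counting standard monomials gives mu = 9. Corank 1: A-series; mu = 9 gives A_9.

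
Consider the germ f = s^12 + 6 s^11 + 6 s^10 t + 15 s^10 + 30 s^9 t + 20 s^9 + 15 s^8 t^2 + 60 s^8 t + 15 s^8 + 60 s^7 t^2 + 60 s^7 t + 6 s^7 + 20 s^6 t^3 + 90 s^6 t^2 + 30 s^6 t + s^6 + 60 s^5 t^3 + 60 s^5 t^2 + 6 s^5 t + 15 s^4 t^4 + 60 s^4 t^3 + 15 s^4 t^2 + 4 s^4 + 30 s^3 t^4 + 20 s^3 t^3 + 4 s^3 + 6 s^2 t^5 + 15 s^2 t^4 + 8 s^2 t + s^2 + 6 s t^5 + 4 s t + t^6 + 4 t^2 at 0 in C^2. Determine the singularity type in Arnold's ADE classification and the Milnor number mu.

Type A5, Milnor number mu = 5.

The Hessian of f at 0 has rank 1. Corank 1: A-series; mu = 5 gives A_5.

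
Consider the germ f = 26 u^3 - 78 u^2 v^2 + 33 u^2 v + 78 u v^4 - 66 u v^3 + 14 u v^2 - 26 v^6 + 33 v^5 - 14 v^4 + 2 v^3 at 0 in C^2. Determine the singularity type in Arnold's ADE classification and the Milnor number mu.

The Hessian of f at 0 is [[0, 0], [0, 0]] with rank 0, so corank 2. A Groebner basis of the Jacobian ideal J(f) in C{u,v} is {v^3, u^2 - 2*v^2/3, u*v + v^2}; counting standard monomials gives mu = 4. Corank 2; j^3 = (2*u + v)*(13*u^2 + 10*u*v + 2*v^2) splits into three distinct lines over C (the quadratic factor has nonzero discriminant), so D_4.

Type D_{4}, Milnor number mu = 4.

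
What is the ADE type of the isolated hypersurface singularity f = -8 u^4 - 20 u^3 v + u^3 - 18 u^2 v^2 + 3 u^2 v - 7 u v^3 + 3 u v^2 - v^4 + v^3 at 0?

E_{7}

The Hessian of f at 0 is [[0, 0], [0, 0]] with rank 0, so corank 2. A Groebner basis of the Jacobian ideal J(f) in C{u,v} is {3*u^2/4 + 3*u*v/2 + v^4 + v^3/4 + 3*v^2/4, u^3 - 9*u^2/4 - 9*u*v/2 + v^3/4 - 9*v^2/4, u^2*v + 7*u^2/4 + 7*u*v/2 - 5*v^3/12 + 7*v^2/4, -u^2 + u*v^2 - 2*u*v + 2*v^3/3 - v^2}; counting standard monomials gives mu = 7. Corank 2; j^3 = (u + v)^3 is a perfect cube, so E-series; the 4-jet and mu = 7 give E_7.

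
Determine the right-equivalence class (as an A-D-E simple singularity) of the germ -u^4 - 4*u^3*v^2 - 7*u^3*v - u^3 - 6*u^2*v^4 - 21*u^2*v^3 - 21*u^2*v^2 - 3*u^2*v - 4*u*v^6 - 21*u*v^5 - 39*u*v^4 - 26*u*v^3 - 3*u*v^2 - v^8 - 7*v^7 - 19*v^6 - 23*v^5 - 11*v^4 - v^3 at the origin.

E_7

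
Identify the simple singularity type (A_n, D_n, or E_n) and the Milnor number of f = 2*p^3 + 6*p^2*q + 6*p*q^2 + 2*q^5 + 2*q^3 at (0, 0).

Type E_8, Milnor number mu = 8.

The Hessian of f at 0 has rank 0. Corank 2; j^3 = 2*(p + q)^3 is a perfect cube, so E-series; the 5-jet and mu = 8 give E_8.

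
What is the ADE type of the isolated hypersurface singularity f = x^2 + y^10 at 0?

The Hessian of f at 0 is [[2, 0], [0, 0]] with rank 1, so corank 1. A Groebner basis of the Jacobian ideal J(f) in C{x,y} is {y^9, x}; counting standard monomials gives mu = 9. Corank 1: A-series; mu = 9 gives A_9.

A_9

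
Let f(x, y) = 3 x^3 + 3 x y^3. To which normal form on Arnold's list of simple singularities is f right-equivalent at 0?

E_{7}

The Hessian of f at 0 has rank 0. Corank 2; j^3 = 3*x^3 is a perfect cube, so E-series; the 4-jet and mu = 7 give E_7.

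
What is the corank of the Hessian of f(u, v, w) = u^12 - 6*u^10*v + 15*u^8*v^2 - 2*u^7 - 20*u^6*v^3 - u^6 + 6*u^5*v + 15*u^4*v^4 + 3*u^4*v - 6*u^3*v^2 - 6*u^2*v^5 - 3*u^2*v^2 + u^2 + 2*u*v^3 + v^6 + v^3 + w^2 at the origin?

The Hessian at 0 is [[2, 0, 0], [0, 0, 0], [0, 0, 2]] of rank 2; hence corank 1.

1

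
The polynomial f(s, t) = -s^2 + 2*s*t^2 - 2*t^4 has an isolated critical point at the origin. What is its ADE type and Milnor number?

The Hessian of f at 0 has rank 1. Corank 1: A-series; mu = 3 gives A_3.

Type A_3, Milnor number mu = 3.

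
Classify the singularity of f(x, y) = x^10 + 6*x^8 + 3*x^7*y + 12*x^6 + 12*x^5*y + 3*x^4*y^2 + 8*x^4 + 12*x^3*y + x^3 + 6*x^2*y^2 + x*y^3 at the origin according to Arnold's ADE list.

E_{7}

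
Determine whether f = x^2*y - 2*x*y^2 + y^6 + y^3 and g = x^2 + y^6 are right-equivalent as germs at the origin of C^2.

No.

The Hessian of f at 0 has rank 0. Corank 2; j^3 = y*(x - y)^2 has shape L^2 M (L != M), so D-series; mu = 7 gives D_7. The Hessian of g at 0 has rank 1. Corank 1: A-series; mu = 5 gives A_5. f is D_7 but g is A_5, hence not right-equivalent.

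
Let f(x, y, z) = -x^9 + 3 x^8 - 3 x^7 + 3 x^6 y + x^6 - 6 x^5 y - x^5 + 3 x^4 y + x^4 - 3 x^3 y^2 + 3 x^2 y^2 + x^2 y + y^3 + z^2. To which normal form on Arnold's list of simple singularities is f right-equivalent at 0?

D_4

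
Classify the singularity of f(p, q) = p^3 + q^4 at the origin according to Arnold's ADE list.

E6

The Hessian of f at 0 is [[0, 0], [0, 0]] with rank 0, so corank 2. A Groebner basis of the Jacobian ideal J(f) in C{p,q} is {q^3, p^2}; counting standard monomials gives mu = 6. Corank 2; j^3 = p^3 is a perfect cube, so E-series; the 4-jet and mu = 6 give E_6.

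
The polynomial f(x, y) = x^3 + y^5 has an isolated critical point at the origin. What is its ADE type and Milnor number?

The Hessian of f at 0 is [[0, 0], [0, 0]] with rank 0, so corank 2. A Groebner basis of the Jacobian ideal J(f) in C{x,y} is {y^4, x^2}; counting standard monomials gives mu = 8. Corank 2; j^3 = x^3 is a perfect cube, so E-series; the 5-jet and mu = 8 give E_8.

Type E8, Milnor number mu = 8.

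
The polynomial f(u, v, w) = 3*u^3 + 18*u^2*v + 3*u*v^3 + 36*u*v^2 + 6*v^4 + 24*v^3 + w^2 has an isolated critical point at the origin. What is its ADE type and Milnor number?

Type E_7, Milnor number mu = 7.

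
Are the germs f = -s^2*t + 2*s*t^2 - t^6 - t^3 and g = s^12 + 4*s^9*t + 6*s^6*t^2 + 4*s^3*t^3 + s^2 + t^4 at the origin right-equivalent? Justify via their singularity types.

No.

The Hessian of f at 0 is [[0, 0], [0, 0]] with rank 0, so corank 2. A Groebner basis of the Jacobian ideal J(f) in C{s,t} is {s^2/6 + t^5 - t^2/6, s^3 - t^3, s*t - t^2}; counting standard monomials gives mu = 7. Corank 2; j^3 = -t*(s - t)^2 has shape L^2 M (L != M), so D-series; mu = 7 gives D_7. The Hessian of g at 0 is [[2, 0], [0, 0]] with rank 1, so corank 1. A Groebner basis of the Jacobian ideal J(g) in C{s,t} is {t^3, s}; counting standard monomials gives mu = 3. Corank 1: A-series; mu = 3 gives A_3. f is D_7 but g is A_3, hence not right-equivalent.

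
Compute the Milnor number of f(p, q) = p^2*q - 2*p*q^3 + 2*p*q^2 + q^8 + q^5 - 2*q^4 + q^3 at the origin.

9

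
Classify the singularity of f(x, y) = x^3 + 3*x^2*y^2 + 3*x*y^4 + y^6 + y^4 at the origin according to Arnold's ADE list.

E_{6}

The Hessian of f at 0 is [[0, 0], [0, 0]] with rank 0, so corank 2. A Groebner basis of the Jacobian ideal J(f) in C{x,y} is {x^3, x^2*y, x^2/2 + x*y^2, y^3}; counting standard monomials gives mu = 6. Corank 2; j^3 = x^3 is a perfect cube, so E-series; the 4-jet and mu = 6 give E_6.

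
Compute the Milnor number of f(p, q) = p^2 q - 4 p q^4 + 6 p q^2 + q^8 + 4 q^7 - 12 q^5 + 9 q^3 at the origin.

The Hessian of f at 0 has rank 0. Corank 2; j^3 = q*(p + 3*q)^2 has shape L^2 M (L != M), so D-series; mu = 9 gives D_9.

9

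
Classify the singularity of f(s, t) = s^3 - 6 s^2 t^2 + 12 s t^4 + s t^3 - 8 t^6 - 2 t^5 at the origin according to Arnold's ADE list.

The Hessian of f at 0 is [[0, 0], [0, 0]] with rank 0, so corank 2. A Groebner basis of the Jacobian ideal J(f) in C{s,t} is {-s^2/4 + t^4 - t^3/12, s^3, s^2*t + s^2/12 + t^3/36, -s^2/2 + s*t^2 - t^3/6}; counting standard monomials gives mu = 7. Corank 2; j^3 = s^3 is a perfect cube, so E-series; the 4-jet and mu = 7 give E_7.

E7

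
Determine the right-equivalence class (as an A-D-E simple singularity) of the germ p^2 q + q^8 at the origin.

D_9

The Hessian of f at 0 is [[0, 0], [0, 0]] with rank 0, so corank 2. A Groebner basis of the Jacobian ideal J(f) in C{p,q} is {p^2/8 + q^7, p^3, p*q}; counting standard monomials gives mu = 9. Corank 2; j^3 = p^2*q has shape L^2 M (L != M), so D-series; mu = 9 gives D_9.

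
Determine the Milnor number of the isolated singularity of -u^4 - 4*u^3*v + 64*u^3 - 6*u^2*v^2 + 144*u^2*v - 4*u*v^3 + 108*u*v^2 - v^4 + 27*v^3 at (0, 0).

6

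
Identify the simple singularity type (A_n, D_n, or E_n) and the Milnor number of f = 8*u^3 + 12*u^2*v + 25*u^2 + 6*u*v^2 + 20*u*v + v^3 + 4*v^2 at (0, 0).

Type A_2, Milnor number mu = 2.

The Hessian of f at 0 has rank 1. Corank 1: A-series; mu = 2 gives A_2.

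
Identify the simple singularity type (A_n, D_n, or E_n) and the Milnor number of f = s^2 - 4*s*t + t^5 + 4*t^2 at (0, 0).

Type A_4, Milnor number mu = 4.

The Hessian of f at 0 is [[2, -4], [-4, 8]] with rank 1, so corank 1. A Groebner basis of the Jacobian ideal J(f) in C{s,t} is {t^4, s - 2*t}; counting standard monomials gives mu = 4. Corank 1: A-series; mu = 4 gives A_4.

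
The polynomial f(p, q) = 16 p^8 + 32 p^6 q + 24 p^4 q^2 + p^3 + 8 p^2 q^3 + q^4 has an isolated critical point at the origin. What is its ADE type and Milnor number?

Type E_{6}, Milnor number mu = 6.

The Hessian of f at 0 has rank 0. Corank 2; j^3 = p^3 is a perfect cube, so E-series; the 4-jet and mu = 6 give E_6.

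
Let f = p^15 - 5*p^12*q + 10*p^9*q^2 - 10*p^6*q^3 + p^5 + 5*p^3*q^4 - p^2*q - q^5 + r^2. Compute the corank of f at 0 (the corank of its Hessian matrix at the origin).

Hessian at 0 has rank 1.

2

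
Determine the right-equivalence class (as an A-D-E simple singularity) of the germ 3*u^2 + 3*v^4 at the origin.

A_{3}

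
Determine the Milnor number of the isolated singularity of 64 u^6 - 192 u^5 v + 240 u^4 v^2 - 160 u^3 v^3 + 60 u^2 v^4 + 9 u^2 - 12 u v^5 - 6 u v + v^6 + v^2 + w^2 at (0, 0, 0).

5

The Hessian of f at 0 has rank 2. Corank 1: A-series; mu = 5 gives A_5.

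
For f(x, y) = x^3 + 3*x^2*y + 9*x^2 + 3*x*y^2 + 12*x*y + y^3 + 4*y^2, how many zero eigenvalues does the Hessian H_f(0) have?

1

The Hessian at 0 is [[18, 12], [12, 8]] of rank 1; hence corank 1.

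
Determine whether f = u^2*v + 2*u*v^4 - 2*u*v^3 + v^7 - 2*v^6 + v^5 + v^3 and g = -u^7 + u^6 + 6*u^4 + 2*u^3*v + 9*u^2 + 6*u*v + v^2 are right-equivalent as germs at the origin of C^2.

No.

The Hessian of f at 0 has rank 0. Corank 2; j^3 = v*(u^2 + v^2) splits into three distinct lines over C (the quadratic factor has nonzero discriminant), so D_4. The Hessian of g at 0 has rank 1. Corank 1: A-series; mu = 6 gives A_6. f is D_4 but g is A_6, hence not right-equivalent.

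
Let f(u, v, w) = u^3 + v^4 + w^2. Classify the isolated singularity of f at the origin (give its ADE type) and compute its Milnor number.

Type E_{6}, Milnor number mu = 6.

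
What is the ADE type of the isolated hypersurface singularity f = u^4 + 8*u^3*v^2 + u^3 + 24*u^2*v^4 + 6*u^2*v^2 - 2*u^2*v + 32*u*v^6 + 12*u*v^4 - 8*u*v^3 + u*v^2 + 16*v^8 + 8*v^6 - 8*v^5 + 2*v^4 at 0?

The Hessian of f at 0 has rank 0. Corank 2; j^3 = u*(u - v)^2 has shape L^2 M (L != M), so D-series; mu = 5 gives D_5.

D5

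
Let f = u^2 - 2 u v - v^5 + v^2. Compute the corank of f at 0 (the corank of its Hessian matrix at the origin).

1

The Hessian at 0 is [[2, -2], [-2, 2]] of rank 1; hence corank 1.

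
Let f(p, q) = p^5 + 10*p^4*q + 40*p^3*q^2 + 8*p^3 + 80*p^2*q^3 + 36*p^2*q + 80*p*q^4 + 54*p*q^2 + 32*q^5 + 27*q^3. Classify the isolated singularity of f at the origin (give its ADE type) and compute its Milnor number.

Type E_{8}, Milnor number mu = 8.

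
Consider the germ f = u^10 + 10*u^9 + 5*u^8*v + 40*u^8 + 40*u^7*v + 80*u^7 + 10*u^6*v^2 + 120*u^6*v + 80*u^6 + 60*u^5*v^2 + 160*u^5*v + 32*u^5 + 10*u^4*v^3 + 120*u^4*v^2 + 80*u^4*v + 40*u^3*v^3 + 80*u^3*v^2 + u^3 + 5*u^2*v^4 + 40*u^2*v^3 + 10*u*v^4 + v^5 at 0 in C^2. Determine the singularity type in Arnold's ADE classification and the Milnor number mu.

Type E_8, Milnor number mu = 8.

The Hessian of f at 0 is [[0, 0], [0, 0]] with rank 0, so corank 2. A Groebner basis of the Jacobian ideal J(f) in C{u,v} is {v^5, u*v^3 + v^4/8, u^2}; counting standard monomials gives mu = 8. Corank 2; j^3 = u^3 is a perfect cube, so E-series; the 5-jet and mu = 8 give E_8.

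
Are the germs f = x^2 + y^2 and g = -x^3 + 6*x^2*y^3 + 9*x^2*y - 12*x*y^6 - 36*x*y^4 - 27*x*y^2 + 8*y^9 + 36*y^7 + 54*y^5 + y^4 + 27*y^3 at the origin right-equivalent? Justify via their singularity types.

The Hessian of f at 0 has rank 2. Corank 0: nondegenerate Morse point, so A_1. The Hessian of g at 0 has rank 0. Corank 2; j^3 = -(x - 3*y)^3 is a perfect cube, so E-series; the 4-jet and mu = 6 give E_6. f is A_1 but g is E_6, hence not right-equivalent.

No.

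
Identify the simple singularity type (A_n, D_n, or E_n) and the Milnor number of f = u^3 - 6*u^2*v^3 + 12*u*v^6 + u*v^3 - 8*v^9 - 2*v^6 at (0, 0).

Type E_{7}, Milnor number mu = 7.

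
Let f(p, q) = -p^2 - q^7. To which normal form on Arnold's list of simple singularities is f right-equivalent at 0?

A_6

The Hessian of f at 0 has rank 1. Corank 1: A-series; mu = 6 gives A_6.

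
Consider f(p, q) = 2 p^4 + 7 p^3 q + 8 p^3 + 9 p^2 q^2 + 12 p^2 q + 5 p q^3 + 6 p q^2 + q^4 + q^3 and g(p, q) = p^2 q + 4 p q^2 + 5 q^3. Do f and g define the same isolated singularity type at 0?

The Hessian of f at 0 has rank 0. Corank 2; j^3 = (2*p + q)^3 is a perfect cube, so E-series; the 4-jet and mu = 7 give E_7. The Hessian of g at 0 has rank 0. Corank 2; j^3 = q*(p^2 + 4*p*q + 5*q^2) splits into three distinct lines over C (the quadratic factor has nonzero discriminant), so D_4. f is E_7 but g is D_4, hence not right-equivalent.

No.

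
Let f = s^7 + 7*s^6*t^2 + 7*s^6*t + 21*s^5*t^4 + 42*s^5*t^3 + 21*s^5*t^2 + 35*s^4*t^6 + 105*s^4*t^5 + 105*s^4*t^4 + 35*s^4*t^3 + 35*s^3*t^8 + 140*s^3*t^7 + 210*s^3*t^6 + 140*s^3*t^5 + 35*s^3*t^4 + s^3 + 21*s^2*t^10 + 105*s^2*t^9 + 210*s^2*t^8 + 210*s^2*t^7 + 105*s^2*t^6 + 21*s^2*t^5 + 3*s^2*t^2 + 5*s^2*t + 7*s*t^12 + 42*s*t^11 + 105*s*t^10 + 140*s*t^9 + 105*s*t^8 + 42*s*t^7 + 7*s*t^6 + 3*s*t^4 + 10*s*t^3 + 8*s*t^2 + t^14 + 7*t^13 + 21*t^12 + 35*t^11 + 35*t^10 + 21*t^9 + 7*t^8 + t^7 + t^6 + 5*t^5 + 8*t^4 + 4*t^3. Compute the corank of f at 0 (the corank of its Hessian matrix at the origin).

2

Hessian at 0 has rank 0.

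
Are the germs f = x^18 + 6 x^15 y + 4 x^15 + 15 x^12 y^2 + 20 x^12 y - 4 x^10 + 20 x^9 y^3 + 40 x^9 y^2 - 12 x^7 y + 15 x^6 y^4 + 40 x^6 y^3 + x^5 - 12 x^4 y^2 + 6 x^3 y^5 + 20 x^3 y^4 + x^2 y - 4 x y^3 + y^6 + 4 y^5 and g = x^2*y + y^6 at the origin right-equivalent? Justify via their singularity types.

Yes.

The Hessian of f at 0 is [[0, 0], [0, 0]] with rank 0, so corank 2. A Groebner basis of the Jacobian ideal J(f) in C{x,y} is {x^3, x^2*y + 2*x^2/3 - 4*x*y^2/3, -x*y/2 + y^3}; counting standard monomials gives mu = 7. Corank 2; j^3 = x^2*y has shape L^2 M (L != M), so D-series; mu = 7 gives D_7. The Hessian of g at 0 is [[0, 0], [0, 0]] with rank 0, so corank 2. A Groebner basis of the Jacobian ideal J(g) in C{x,y} is {x^2/6 + y^5, x^3, x*y}; counting standard monomials gives mu = 7. Corank 2; j^3 = x^2*y has shape L^2 M (L != M), so D-series; mu = 7 gives D_7. Both have type D_7, hence right-equivalent.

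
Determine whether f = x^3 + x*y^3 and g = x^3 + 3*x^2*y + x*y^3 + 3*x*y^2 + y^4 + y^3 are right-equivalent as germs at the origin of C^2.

Yes.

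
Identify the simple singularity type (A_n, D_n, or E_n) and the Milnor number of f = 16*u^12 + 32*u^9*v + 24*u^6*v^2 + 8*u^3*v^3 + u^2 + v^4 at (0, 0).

Type A3, Milnor number mu = 3.

The Hessian of f at 0 has rank 1. Corank 1: A-series; mu = 3 gives A_3.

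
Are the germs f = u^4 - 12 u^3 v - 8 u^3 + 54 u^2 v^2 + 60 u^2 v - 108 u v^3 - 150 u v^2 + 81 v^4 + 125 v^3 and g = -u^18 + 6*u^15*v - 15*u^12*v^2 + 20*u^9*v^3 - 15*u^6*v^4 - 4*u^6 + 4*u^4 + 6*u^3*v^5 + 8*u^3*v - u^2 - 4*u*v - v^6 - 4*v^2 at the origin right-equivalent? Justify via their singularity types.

The Hessian of f at 0 has rank 0. Corank 2; j^3 = -(2*u - 5*v)^3 is a perfect cube, so E-series; the 4-jet and mu = 6 give E_6. The Hessian of g at 0 has rank 1. Corank 1: A-series; mu = 5 gives A_5. f is E_6 but g is A_5, hence not right-equivalent.

No.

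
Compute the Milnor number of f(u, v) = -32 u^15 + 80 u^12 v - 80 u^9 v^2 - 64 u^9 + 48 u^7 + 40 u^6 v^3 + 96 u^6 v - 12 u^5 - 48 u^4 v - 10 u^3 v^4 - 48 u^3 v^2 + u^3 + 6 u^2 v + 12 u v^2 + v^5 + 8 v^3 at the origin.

The Hessian of f at 0 is [[0, 0], [0, 0]] with rank 0, so corank 2. A Groebner basis of the Jacobian ideal J(f) in C{u,v} is {u^2/64 + u*v^3 + u*v/16 + v^2/16, v^4, u^3 - 12*u*v^2 - 16*v^3, u^2*v + 4*u*v^2 + 4*v^3}; counting standard monomials gives mu = 8. Corank 2; j^3 = (u + 2*v)^3 is a perfect cube, so E-series; the 5-jet and mu = 8 give E_8.

8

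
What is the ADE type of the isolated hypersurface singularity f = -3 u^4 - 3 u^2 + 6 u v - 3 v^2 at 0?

A_{3}

The Hessian of f at 0 has rank 1. Corank 1: A-series; mu = 3 gives A_3.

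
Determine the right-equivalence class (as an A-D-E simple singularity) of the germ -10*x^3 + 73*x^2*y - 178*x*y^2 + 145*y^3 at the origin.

The Hessian of f at 0 is [[0, 0], [0, 0]] with rank 0, so corank 2. A Groebner basis of the Jacobian ideal J(f) in C{x,y} is {y^3, x^2 - 71*y^2/11, x*y - 28*y^2/11}; counting standard monomials gives mu = 4. Corank 2; j^3 = -(2*x - 5*y)*(5*x^2 - 24*x*y + 29*y^2) splits into three distinct lines over C (the quadratic factor has nonzero discriminant), so D_4.

D_{4}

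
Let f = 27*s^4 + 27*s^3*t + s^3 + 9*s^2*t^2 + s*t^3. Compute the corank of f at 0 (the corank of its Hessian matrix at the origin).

2

Hessian at 0 has rank 0.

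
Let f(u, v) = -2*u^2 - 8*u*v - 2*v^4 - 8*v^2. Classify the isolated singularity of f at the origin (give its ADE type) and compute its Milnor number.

Type A3, Milnor number mu = 3.

The Hessian of f at 0 has rank 1. Corank 1: A-series; mu = 3 gives A_3.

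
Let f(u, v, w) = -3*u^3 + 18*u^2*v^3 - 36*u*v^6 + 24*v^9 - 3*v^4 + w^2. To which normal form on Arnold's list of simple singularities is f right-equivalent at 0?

E_6

The Hessian of f at 0 is [[0, 0, 0], [0, 0, 0], [0, 0, 2]] with rank 1, so corank 2. A Groebner basis of the Jacobian ideal J(f) in C{u,v,w} is {v^3, u^2, w}; counting standard monomials gives mu = 6. Corank 2; j^3 = -3*u^3 is a perfect cube, so E-series; the 4-jet and mu = 6 give E_6.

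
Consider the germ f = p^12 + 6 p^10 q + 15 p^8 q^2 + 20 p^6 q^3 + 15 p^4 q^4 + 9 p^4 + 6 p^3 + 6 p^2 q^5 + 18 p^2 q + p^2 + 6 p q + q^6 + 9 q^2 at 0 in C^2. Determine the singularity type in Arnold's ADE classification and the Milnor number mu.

The Hessian of f at 0 is [[2, 6], [6, 18]] with rank 1, so corank 1. A Groebner basis of the Jacobian ideal J(f) in C{p,q} is {p*q^2 - p*q/3 + p/81 - 2*q^2/3 + q/27, 5*p*q/27 - 2*p/243 + q^3 + q^2/3 - 2*q/81, p^2 + p/3 + q}; counting standard monomials gives mu = 5. Corank 1: A-series; mu = 5 gives A_5.

Type A_{5}, Milnor number mu = 5.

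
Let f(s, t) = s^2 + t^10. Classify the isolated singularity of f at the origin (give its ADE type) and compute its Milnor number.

The Hessian of f at 0 is [[2, 0], [0, 0]] with rank 1, so corank 1. A Groebner basis of the Jacobian ideal J(f) in C{s,t} is {t^9, s}; counting standard monomials gives mu = 9. Corank 1: A-series; mu = 9 gives A_9.

Type A_{9}, Milnor number mu = 9.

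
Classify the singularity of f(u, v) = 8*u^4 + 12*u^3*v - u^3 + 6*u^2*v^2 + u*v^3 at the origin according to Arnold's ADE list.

The Hessian of f at 0 is [[0, 0], [0, 0]] with rank 0, so corank 2. A Groebner basis of the Jacobian ideal J(f) in C{u,v} is {3*u^2/4 + v^4 - v^3/4, u^3, u^2*v + u^2/4 - v^3/12, -u^2 + u*v^2 + v^3/3}; counting standard monomials gives mu = 7. Corank 2; j^3 = -u^3 is a perfect cube, so E-series; the 4-jet and mu = 7 give E_7.

E7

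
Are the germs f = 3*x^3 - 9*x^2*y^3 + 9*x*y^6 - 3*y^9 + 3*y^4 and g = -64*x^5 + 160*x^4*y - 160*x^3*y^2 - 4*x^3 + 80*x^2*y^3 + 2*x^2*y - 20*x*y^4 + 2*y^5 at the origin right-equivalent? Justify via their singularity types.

The Hessian of f at 0 is [[0, 0], [0, 0]] with rank 0, so corank 2. A Groebner basis of the Jacobian ideal J(f) in C{x,y} is {y^3, x^2}; counting standard monomials gives mu = 6. Corank 2; j^3 = 3*x^3 is a perfect cube, so E-series; the 4-jet and mu = 6 give E_6. The Hessian of g at 0 is [[0, 0], [0, 0]] with rank 0, so corank 2. A Groebner basis of the Jacobian ideal J(g) in C{x,y} is {x*y/10 + y^4, x*y^2, x^2 - x*y/2}; counting standard monomials gives mu = 6. Corank 2; j^3 = -2*x^2*(2*x - y) has shape L^2 M (L != M), so D-series; mu = 6 gives D_6. f is E_6 but g is D_6, hence not right-equivalent.

No.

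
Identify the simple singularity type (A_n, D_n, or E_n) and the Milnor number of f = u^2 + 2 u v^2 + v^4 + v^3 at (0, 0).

The Hessian of f at 0 has rank 1. Corank 1: A-series; mu = 2 gives A_2.

Type A_{2}, Milnor number mu = 2.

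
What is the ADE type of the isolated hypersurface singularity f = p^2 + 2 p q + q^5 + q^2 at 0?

A_4

The Hessian of f at 0 is [[2, 2], [2, 2]] with rank 1, so corank 1. A Groebner basis of the Jacobian ideal J(f) in C{p,q} is {q^4, p + q}; counting standard monomials gives mu = 4. Corank 1: A-series; mu = 4 gives A_4.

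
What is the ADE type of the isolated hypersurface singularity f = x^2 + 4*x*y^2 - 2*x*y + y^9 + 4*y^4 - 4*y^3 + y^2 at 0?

A8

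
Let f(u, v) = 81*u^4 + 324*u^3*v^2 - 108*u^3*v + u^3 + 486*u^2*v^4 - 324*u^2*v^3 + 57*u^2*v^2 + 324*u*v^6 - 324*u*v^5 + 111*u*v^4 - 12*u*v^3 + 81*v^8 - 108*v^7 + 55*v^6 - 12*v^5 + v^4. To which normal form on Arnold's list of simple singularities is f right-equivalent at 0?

The Hessian of f at 0 has rank 0. Corank 2; j^3 = u^3 is a perfect cube, so E-series; the 4-jet and mu = 6 give E_6.

E_6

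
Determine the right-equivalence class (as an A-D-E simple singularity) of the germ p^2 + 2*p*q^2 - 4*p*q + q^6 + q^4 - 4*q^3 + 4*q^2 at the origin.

A5

The Hessian of f at 0 has rank 1. Corank 1: A-series; mu = 5 gives A_5.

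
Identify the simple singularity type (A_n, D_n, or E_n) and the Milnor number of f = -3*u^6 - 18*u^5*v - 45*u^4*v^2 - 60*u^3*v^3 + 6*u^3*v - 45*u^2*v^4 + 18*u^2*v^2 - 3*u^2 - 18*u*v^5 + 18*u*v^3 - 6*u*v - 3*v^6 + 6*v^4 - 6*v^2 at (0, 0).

The Hessian of f at 0 has rank 2. Corank 0: nondegenerate Morse point, so A_1.

Type A_1, Milnor number mu = 1.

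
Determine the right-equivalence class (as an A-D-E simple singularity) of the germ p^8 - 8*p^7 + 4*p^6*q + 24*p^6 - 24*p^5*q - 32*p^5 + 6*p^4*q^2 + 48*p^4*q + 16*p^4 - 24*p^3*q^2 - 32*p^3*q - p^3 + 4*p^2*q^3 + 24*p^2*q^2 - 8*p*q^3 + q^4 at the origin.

E_{6}

The Hessian of f at 0 is [[0, 0], [0, 0]] with rank 0, so corank 2. A Groebner basis of the Jacobian ideal J(f) in C{p,q} is {q^4, p*q^2 - q^3/6, p^2}; counting standard monomials gives mu = 6. Corank 2; j^3 = -p^3 is a perfect cube, so E-series; the 4-jet and mu = 6 give E_6.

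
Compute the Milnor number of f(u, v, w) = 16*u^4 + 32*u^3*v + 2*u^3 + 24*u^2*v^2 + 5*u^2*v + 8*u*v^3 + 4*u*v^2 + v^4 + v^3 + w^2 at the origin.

5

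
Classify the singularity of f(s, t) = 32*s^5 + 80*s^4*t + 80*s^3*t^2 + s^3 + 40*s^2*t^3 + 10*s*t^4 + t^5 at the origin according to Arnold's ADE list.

E_{8}

The Hessian of f at 0 has rank 0. Corank 2; j^3 = s^3 is a perfect cube, so E-series; the 5-jet and mu = 8 give E_8.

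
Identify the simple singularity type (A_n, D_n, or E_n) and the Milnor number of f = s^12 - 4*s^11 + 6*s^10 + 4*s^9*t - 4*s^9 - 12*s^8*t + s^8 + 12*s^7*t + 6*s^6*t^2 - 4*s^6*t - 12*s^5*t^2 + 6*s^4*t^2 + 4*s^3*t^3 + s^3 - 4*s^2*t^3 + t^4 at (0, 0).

Type E_{6}, Milnor number mu = 6.

The Hessian of f at 0 has rank 0. Corank 2; j^3 = s^3 is a perfect cube, so E-series; the 4-jet and mu = 6 give E_6.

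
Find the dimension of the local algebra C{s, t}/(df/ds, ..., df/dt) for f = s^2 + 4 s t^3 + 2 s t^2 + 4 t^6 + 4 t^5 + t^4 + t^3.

The Hessian of f at 0 is [[2, 0], [0, 0]] with rank 1, so corank 1. A Groebner basis of the Jacobian ideal J(f) in C{s,t} is {t^2, s}; counting standard monomials gives mu = 2. Corank 1: A-series; mu = 2 gives A_2.

2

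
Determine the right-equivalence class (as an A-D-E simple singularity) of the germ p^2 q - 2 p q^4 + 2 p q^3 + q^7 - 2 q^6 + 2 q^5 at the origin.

D6

The Hessian of f at 0 is [[0, 0], [0, 0]] with rank 0, so corank 2. A Groebner basis of the Jacobian ideal J(f) in C{p,q} is {p^3, p^2*q, -p^2/4 + p*q^2, p^2/4 + p*q + q^3}; counting standard monomials gives mu = 6. Corank 2; j^3 = p^2*q has shape L^2 M (L != M), so D-series; mu = 6 gives D_6.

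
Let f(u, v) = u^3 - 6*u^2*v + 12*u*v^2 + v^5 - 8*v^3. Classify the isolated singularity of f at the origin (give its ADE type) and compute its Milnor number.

The Hessian of f at 0 has rank 0. Corank 2; j^3 = (u - 2*v)^3 is a perfect cube, so E-series; the 5-jet and mu = 8 give E_8.

Type E_{8}, Milnor number mu = 8.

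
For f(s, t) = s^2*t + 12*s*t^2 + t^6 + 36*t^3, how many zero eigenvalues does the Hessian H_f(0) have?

The Hessian at 0 is [[0, 0], [0, 0]] of rank 0; hence corank 2.

2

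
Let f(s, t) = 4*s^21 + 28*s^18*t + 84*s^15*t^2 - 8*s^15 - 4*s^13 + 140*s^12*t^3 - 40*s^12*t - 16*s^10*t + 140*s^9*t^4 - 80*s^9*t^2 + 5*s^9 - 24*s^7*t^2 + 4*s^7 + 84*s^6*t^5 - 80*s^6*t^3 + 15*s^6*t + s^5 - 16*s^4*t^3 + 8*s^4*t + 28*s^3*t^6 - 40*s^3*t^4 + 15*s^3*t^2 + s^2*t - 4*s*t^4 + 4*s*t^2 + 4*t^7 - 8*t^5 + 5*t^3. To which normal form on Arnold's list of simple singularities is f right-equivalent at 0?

The Hessian of f at 0 has rank 0. Corank 2; j^3 = t*(s^2 + 4*s*t + 5*t^2) splits into three distinct lines over C (the quadratic factor has nonzero discriminant), so D_4.

D_{4}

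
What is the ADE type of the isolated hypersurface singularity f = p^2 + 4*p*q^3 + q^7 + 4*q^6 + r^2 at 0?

A6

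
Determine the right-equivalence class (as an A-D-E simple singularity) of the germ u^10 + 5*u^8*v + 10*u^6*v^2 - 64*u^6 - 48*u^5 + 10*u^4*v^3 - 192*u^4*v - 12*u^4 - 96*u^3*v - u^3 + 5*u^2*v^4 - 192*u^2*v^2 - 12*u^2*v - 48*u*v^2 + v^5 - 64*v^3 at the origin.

E_8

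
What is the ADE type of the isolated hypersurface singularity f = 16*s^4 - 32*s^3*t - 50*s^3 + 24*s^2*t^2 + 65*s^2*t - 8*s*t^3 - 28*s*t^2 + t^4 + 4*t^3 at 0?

The Hessian of f at 0 is [[0, 0], [0, 0]] with rank 0, so corank 2. A Groebner basis of the Jacobian ideal J(f) in C{s,t} is {s*t^2 + 125*s*t/4 - 25*t^2/2, 625*s*t/8 + t^3 - 125*t^2/4, s^2 - 9*s*t/10 + t^2/5}; counting standard monomials gives mu = 5. Corank 2; j^3 = -(2*s - t)*(5*s - 2*t)^2 has shape L^2 M (L != M), so D-series; mu = 5 gives D_5.

D5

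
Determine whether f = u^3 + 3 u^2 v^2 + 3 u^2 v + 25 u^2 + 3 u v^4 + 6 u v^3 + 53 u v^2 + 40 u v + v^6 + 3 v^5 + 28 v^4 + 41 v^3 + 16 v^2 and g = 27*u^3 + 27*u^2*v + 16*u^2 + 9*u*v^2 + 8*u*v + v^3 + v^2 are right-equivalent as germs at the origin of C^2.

Yes.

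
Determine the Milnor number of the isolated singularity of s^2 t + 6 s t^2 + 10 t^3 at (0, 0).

4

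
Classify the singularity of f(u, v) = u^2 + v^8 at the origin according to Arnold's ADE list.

A7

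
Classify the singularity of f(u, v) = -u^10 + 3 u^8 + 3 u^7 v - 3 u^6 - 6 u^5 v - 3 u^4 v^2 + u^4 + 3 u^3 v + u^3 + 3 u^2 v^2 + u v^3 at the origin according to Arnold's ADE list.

E_7

The Hessian of f at 0 has rank 0. Corank 2; j^3 = u^3 is a perfect cube, so E-series; the 4-jet and mu = 7 give E_7.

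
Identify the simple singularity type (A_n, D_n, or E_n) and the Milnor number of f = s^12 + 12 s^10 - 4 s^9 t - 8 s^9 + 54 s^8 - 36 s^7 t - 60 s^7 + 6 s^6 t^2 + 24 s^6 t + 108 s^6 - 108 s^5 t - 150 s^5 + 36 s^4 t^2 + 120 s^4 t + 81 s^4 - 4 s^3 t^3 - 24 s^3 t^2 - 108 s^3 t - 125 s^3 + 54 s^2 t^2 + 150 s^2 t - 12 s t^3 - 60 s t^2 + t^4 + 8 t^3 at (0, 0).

The Hessian of f at 0 is [[0, 0], [0, 0]] with rank 0, so corank 2. A Groebner basis of the Jacobian ideal J(f) in C{s,t} is {t^4, s*t^2 - 17*t^3/45, s^2 - 4*s*t/5 + 4*t^2/25}; counting standard monomials gives mu = 6. Corank 2; j^3 = -(5*s - 2*t)^3 is a perfect cube, so E-series; the 4-jet and mu = 6 give E_6.

Type E_6, Milnor number mu = 6.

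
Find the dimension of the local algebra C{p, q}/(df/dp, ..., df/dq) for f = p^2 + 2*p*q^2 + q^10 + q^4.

9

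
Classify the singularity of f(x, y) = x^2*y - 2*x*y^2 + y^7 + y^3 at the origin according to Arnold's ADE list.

D8

The Hessian of f at 0 is [[0, 0], [0, 0]] with rank 0, so corank 2. A Groebner basis of the Jacobian ideal J(f) in C{x,y} is {x^2/7 + y^6 - y^2/7, x^3 - y^3, x*y - y^2}; counting standard monomials gives mu = 8. Corank 2; j^3 = y*(x - y)^2 has shape L^2 M (L != M), so D-series; mu = 8 gives D_8.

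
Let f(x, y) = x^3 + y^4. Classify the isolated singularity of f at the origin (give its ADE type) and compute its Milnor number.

Type E6, Milnor number mu = 6.

The Hessian of f at 0 is [[0, 0], [0, 0]] with rank 0, so corank 2. A Groebner basis of the Jacobian ideal J(f) in C{x,y} is {y^3, x^2}; counting standard monomials gives mu = 6. Corank 2; j^3 = x^3 is a perfect cube, so E-series; the 4-jet and mu = 6 give E_6.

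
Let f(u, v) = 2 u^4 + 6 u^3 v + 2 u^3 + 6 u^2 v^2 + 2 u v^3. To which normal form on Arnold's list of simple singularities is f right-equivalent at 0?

The Hessian of f at 0 has rank 0. Corank 2; j^3 = 2*u^3 is a perfect cube, so E-series; the 4-jet and mu = 7 give E_7.

E_7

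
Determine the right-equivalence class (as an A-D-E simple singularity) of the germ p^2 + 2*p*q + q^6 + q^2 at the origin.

A_{5}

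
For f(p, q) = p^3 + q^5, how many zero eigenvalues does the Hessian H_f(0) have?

2

Hessian at 0 has rank 0.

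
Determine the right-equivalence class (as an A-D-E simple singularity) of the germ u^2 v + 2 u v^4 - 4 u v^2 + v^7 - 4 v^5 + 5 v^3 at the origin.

D_{4}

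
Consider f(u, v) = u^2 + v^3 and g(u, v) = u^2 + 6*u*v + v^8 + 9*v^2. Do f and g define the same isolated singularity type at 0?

The Hessian of f at 0 is [[2, 0], [0, 0]] with rank 1, so corank 1. A Groebner basis of the Jacobian ideal J(f) in C{u,v} is {v^2, u}; counting standard monomials gives mu = 2. Corank 1: A-series; mu = 2 gives A_2. The Hessian of g at 0 is [[2, 6], [6, 18]] with rank 1, so corank 1. A Groebner basis of the Jacobian ideal J(g) in C{u,v} is {v^7, u + 3*v}; counting standard monomials gives mu = 7. Corank 1: A-series; mu = 7 gives A_7. f is A_2 but g is A_7, hence not right-equivalent.

No.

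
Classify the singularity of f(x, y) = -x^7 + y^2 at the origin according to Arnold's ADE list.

A_6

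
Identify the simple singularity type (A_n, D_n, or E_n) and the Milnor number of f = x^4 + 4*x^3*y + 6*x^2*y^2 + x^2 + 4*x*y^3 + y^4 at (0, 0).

Type A3, Milnor number mu = 3.

The Hessian of f at 0 has rank 1. Corank 1: A-series; mu = 3 gives A_3.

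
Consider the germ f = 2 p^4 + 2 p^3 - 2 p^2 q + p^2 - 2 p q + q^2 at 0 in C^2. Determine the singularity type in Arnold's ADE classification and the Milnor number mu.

Type A_3, Milnor number mu = 3.

The Hessian of f at 0 has rank 1. Corank 1: A-series; mu = 3 gives A_3.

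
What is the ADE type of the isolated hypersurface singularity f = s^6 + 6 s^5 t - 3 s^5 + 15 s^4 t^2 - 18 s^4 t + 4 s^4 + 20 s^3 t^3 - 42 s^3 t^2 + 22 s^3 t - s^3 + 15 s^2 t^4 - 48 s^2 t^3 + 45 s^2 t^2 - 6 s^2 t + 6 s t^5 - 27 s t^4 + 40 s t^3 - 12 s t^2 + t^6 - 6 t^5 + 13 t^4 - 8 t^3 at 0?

The Hessian of f at 0 is [[0, 0], [0, 0]] with rank 0, so corank 2. A Groebner basis of the Jacobian ideal J(f) in C{s,t} is {s^3 + 6*s^2 + 24*s*t + 24*t^2, s^2*t - 4*s^2 - 16*s*t - 16*t^2, 5*s^2/2 + s*t^2 + 10*s*t + 10*t^2, -3*s^2/2 - 6*s*t + t^3 - 6*t^2}; counting standard monomials gives mu = 6. Corank 2; j^3 = -(s + 2*t)^3 is a perfect cube, so E-series; the 4-jet and mu = 6 give E_6.

E_6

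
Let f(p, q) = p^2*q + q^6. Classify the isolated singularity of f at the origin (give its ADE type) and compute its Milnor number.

Type D7, Milnor number mu = 7.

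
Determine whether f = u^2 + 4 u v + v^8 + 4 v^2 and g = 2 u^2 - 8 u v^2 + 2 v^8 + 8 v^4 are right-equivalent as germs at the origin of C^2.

The Hessian of f at 0 has rank 1. Corank 1: A-series; mu = 7 gives A_7. The Hessian of g at 0 has rank 1. Corank 1: A-series; mu = 7 gives A_7. Both have type A_7, hence right-equivalent.

Yes.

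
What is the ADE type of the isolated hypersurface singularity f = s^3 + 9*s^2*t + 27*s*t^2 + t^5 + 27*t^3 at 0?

E_{8}

The Hessian of f at 0 is [[0, 0], [0, 0]] with rank 0, so corank 2. A Groebner basis of the Jacobian ideal J(f) in C{s,t} is {t^4, s^2 + 6*s*t + 9*t^2}; counting standard monomials gives mu = 8. Corank 2; j^3 = (s + 3*t)^3 is a perfect cube, so E-series; the 5-jet and mu = 8 give E_8.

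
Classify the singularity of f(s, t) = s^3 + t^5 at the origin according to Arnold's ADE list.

The Hessian of f at 0 has rank 0. Corank 2; j^3 = s^3 is a perfect cube, so E-series; the 5-jet and mu = 8 give E_8.

E_{8}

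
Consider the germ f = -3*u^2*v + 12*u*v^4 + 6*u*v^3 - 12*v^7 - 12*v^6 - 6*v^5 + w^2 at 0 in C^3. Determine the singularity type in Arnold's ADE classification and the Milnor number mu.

Type D_{6}, Milnor number mu = 6.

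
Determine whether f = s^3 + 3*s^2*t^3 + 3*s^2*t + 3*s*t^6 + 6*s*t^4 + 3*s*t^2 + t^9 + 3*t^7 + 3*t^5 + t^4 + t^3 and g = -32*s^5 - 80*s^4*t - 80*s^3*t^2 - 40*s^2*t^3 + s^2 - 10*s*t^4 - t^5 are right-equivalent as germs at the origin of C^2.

No.

The Hessian of f at 0 has rank 0. Corank 2; j^3 = (s + t)^3 is a perfect cube, so E-series; the 4-jet and mu = 6 give E_6. The Hessian of g at 0 has rank 1. Corank 1: A-series; mu = 4 gives A_4. f is E_6 but g is A_4, hence not right-equivalent.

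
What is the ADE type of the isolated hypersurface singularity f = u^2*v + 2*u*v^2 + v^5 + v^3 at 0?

D_{6}

The Hessian of f at 0 has rank 0. Corank 2; j^3 = v*(u + v)^2 has shape L^2 M (L != M), so D-series; mu = 6 gives D_6.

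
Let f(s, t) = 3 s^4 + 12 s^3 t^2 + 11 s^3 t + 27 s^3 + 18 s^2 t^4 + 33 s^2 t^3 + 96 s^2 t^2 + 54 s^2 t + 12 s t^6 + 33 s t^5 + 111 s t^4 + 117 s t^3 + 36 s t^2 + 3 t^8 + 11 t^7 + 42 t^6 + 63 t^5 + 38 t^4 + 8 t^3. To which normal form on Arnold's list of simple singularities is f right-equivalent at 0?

E_7

The Hessian of f at 0 has rank 0. Corank 2; j^3 = (3*s + 2*t)^3 is a perfect cube, so E-series; the 4-jet and mu = 7 give E_7.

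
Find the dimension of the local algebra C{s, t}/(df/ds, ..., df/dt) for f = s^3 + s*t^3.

7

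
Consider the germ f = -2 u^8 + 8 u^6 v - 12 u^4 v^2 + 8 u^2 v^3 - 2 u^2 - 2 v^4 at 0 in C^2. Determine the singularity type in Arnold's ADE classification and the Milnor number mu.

The Hessian of f at 0 is [[-4, 0], [0, 0]] with rank 1, so corank 1. A Groebner basis of the Jacobian ideal J(f) in C{u,v} is {v^3, u}; counting standard monomials gives mu = 3. Corank 1: A-series; mu = 3 gives A_3.

Type A_{3}, Milnor number mu = 3.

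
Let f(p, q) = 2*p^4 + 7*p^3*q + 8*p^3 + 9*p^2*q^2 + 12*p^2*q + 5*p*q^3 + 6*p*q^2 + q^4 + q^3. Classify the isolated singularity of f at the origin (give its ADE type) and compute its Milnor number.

The Hessian of f at 0 has rank 0. Corank 2; j^3 = (2*p + q)^3 is a perfect cube, so E-series; the 4-jet and mu = 7 give E_7.

Type E_7, Milnor number mu = 7.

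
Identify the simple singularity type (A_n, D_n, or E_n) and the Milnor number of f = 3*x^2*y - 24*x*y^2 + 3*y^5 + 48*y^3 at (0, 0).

The Hessian of f at 0 is [[0, 0], [0, 0]] with rank 0, so corank 2. A Groebner basis of the Jacobian ideal J(f) in C{x,y} is {x^2/5 + y^4 - 16*y^2/5, x^3 - 64*y^3, x*y - 4*y^2}; counting standard monomials gives mu = 6. Corank 2; j^3 = 3*y*(x - 4*y)^2 has shape L^2 M (L != M), so D-series; mu = 6 gives D_6.

Type D6, Milnor number mu = 6.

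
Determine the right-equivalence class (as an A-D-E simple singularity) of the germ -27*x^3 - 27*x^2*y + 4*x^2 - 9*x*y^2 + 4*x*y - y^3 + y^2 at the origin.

The Hessian of f at 0 has rank 1. Corank 1: A-series; mu = 2 gives A_2.

A_2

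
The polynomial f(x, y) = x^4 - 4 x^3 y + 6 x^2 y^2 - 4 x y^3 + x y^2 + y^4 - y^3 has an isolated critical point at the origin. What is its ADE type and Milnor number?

The Hessian of f at 0 has rank 0. Corank 2; j^3 = y^2*(x - y) has shape L^2 M (L != M), so D-series; mu = 5 gives D_5.

Type D5, Milnor number mu = 5.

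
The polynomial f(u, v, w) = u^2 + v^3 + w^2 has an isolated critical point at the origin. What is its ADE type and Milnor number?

The Hessian of f at 0 is [[2, 0, 0], [0, 0, 0], [0, 0, 2]] with rank 2, so corank 1. A Groebner basis of the Jacobian ideal J(f) in C{u,v,w} is {v^2, u, w}; counting standard monomials gives mu = 2. Corank 1: A-series; mu = 2 gives A_2.

Type A_2, Milnor number mu = 2.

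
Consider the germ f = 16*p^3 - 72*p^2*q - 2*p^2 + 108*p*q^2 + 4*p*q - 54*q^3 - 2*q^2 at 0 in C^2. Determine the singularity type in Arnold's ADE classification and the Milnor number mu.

Type A_{2}, Milnor number mu = 2.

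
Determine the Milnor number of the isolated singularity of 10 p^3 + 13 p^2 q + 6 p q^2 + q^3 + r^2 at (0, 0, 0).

The Hessian of f at 0 is [[0, 0, 0], [0, 0, 0], [0, 0, 2]] with rank 1, so corank 2. A Groebner basis of the Jacobian ideal J(f) in C{p,q,r} is {q^3, p^2 - 3*q^2/11, p*q + 6*q^2/11, r}; counting standard monomials gives mu = 4. Corank 2; j^3 = (2*p + q)*(5*p^2 + 4*p*q + q^2) splits into three distinct lines over C (the quadratic factor has nonzero discriminant), so D_4.

4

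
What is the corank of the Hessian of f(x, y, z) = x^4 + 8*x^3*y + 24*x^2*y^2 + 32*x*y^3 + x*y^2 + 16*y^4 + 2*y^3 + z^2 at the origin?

Hessian at 0 has rank 1.

2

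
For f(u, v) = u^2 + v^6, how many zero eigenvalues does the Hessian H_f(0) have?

The Hessian at 0 is [[2, 0], [0, 0]] of rank 1; hence corank 1.

1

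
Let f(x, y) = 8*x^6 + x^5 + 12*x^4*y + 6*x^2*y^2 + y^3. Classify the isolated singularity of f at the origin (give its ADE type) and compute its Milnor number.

Type E_{8}, Milnor number mu = 8.

The Hessian of f at 0 is [[0, 0], [0, 0]] with rank 0, so corank 2. A Groebner basis of the Jacobian ideal J(f) in C{x,y} is {x^4, x^2*y + y^2/4, y^3}; counting standard monomials gives mu = 8. Corank 2; j^3 = y^3 is a perfect cube, so E-series; the 5-jet and mu = 8 give E_8.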